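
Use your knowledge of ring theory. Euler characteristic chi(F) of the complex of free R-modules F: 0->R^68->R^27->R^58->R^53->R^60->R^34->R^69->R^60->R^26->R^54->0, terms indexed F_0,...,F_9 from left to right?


chi = sum (-1)^i * rank:
(-1)^0*68=68
(-1)^1*27=-27
(-1)^2*58=58
(-1)^3*53=-53
(-1)^4*60=60
(-1)^5*34=-34
(-1)^6*69=69
(-1)^7*60=-60
(-1)^8*26=26
(-1)^9*54=-54
chi=53


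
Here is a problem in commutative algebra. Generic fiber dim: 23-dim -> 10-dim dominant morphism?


dim(fiber)=dim(X)-dim(Y)=23-10=13


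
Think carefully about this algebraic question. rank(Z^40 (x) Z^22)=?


rank(M(x)N) = rank(M)*rank(N)
40*22 = 880


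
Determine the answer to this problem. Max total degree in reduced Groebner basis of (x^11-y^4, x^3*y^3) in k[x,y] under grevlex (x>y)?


LT(f1)=x^11, LT(f2)=x^3y^3, lcm=x^11y^3
S(f1,f2) = y^3*f1 - x^8*f2 = -y^7
Reduced GB = {f1, f2, y^7}; degrees 11, 6, 7
Max = 11


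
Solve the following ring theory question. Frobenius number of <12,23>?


gcd(12,23)=1 => F=ab-a-b=12*23-12-23=276-35=241


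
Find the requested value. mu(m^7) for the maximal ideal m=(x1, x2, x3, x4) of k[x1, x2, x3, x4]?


Graded Nakayama: mu(m^d) = dim_k (m^d/m^(d+1)) = #degree-7 monomials in 4 vars
C(n+d-1,d)=C(10,7)=120


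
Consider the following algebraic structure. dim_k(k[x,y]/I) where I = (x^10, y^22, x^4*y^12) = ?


k[x,y]/I, I = (x^10, y^22, x^4*y^12)
Rect: 10x22=220. Corner: (10-4)x(22-12)=60.
dim = 220-60 = 160


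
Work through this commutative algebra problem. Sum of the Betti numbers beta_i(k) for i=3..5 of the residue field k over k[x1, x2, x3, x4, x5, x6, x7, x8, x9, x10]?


Koszul resolution: beta_i(k)=C(n,i), n=10
C(10,3)=120, C(10,4)=210, C(10,5)=252
Sum=582


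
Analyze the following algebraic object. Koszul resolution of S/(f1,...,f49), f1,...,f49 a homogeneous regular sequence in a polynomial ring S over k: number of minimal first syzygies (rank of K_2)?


Regular sequence => Koszul complex is the minimal free resolution.
Syz_1 minimally generated by Koszul relations f_i*e_j - f_j*e_i (i<j): mu(Syz_1) = beta_2 = C(m,2) = m(m-1)/2
m=49
49*48/2 = 1176


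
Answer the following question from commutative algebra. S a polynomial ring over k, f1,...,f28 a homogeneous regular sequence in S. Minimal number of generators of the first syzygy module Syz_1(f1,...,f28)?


Regular sequence => Koszul complex is the minimal free resolution.
Syz_1 minimally generated by Koszul relations f_i*e_j - f_j*e_i (i<j): mu(Syz_1) = beta_2 = C(m,2) = m(m-1)/2
m=28
28*27/2 = 378


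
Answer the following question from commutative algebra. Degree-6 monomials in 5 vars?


C(d+n-1,n-1)=C(10,4)=210


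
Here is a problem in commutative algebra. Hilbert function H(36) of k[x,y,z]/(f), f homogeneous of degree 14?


C(38,2)-C(24,2)=703-276=427


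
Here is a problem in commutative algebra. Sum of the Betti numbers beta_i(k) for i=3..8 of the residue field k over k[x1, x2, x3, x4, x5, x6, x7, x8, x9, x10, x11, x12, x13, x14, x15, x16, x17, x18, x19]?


Koszul resolution: beta_i(k)=C(n,i), n=19
C(19,3)=969, C(19,4)=3876, C(19,5)=11628, C(19,6)=27132, C(19,7)=50388, C(19,8)=75582
Sum=169575


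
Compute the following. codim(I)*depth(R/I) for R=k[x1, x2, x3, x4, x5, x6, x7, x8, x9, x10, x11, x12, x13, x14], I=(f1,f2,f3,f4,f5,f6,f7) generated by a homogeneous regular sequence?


codim=7, depth=dim(R/I)=14-7=7
Product=7*7=49


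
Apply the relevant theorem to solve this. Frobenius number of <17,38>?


gcd(17,38)=1 => F=ab-a-b=17*38-17-38=646-55=591


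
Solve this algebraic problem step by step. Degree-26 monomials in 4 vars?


C(d+n-1,n-1)=C(29,3)=3654


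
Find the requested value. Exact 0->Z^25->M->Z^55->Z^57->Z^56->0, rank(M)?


Alt sum=0:
(-1)^0*25 + (-1)^1*? + (-1)^2*55 + (-1)^3*57 + (-1)^4*56=0
rank(M)=79


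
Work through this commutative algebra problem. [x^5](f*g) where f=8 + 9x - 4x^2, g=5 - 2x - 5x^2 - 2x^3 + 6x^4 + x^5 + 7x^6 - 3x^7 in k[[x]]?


[x^5] = sum a_i*b_j, i+j=5
  8*1=8
  9*6=54
  -4*-2=8
Sum=70


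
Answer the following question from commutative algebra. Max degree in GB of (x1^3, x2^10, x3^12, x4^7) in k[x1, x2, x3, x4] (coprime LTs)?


Pure powers, coprime LTs => already GB.
Degrees: 3, 10, 12, 7
Max=12


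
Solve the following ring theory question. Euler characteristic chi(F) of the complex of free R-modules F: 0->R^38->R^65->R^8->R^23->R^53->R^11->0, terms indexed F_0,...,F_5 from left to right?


chi = sum (-1)^i * rank:
(-1)^0*38=38
(-1)^1*65=-65
(-1)^2*8=8
(-1)^3*23=-23
(-1)^4*53=53
(-1)^5*11=-11
chi=0


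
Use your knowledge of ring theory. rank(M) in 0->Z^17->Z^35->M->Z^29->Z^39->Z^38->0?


Alt sum=0:
(-1)^0*17 + (-1)^1*35 + (-1)^2*? + (-1)^3*29 + (-1)^4*39 + (-1)^5*38=0
rank(M)=46


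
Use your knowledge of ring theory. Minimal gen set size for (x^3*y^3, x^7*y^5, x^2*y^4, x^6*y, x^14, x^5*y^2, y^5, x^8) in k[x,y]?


Remove redundant (divisible by others).
x^14 redundant.
x^7*y^5 redundant.
Min: x^8, x^6*y, x^5*y^2, x^3*y^3, x^2*y^4, y^5
Count=6


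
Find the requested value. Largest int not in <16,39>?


gcd(16,39)=1 => F=ab-a-b=16*39-16-39=624-55=569


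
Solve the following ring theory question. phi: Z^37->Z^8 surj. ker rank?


rank(ker) = 37-8 = 29


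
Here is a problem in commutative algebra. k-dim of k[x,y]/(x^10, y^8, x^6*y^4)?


k[x,y]/I, I = (x^10, y^8, x^6*y^4)
Rect: 10x8=80. Corner: (10-6)x(8-4)=16.
dim = 80-16 = 64


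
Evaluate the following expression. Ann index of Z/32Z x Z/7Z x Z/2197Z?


Exponent = lcm of the cyclic orders; pairwise coprime => product.
2^5*7^1*13^3=32*7*2197=492128


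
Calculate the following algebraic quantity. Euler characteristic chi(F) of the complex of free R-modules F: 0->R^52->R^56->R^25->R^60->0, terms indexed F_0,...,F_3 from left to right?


chi = sum (-1)^i * rank:
(-1)^0*52=52
(-1)^1*56=-56
(-1)^2*25=25
(-1)^3*60=-60
chi=-39


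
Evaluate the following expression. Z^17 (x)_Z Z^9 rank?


rank(M(x)N) = rank(M)*rank(N)
17*9 = 153


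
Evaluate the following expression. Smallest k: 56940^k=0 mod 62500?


56940^k mod 62500:
k=1: 56940
k=2: 38600
k=3: 9000
k=4: 22500
k=5: 25000
k=6: 0
First zero at k = 6


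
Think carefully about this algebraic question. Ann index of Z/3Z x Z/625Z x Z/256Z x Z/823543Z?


Exponent = lcm of the cyclic orders; pairwise coprime => product.
3^1*5^4*2^8*7^7=3*625*256*823543=395300640000


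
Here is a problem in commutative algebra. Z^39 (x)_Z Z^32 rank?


rank(M(x)N) = rank(M)*rank(N)
39*32 = 1248


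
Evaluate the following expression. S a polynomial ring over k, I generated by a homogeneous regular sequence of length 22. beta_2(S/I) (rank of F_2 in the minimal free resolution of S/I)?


Regular sequence => Koszul complex is the minimal free resolution.
Syz_1 minimally generated by Koszul relations f_i*e_j - f_j*e_i (i<j): mu(Syz_1) = beta_2 = C(m,2) = m(m-1)/2
m=22
22*21/2 = 231


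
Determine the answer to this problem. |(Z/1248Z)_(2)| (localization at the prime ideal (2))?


2-primary part: 1248=2^5*39
Size=2^5=32


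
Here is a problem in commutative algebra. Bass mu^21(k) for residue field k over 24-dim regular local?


C(n,i)=C(24,21)=2024


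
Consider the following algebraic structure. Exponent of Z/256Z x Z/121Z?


Exponent = lcm of the cyclic orders; pairwise coprime => product.
2^8*11^2=256*121=30976


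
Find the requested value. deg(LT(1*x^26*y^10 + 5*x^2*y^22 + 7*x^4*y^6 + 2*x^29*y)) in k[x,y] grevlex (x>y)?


LT: 1*x^26*y^10
deg_x=26, deg_y=10
Total=26+10=36


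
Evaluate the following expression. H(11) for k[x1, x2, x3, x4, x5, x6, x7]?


C(d+n-1,n-1)=C(17,6)=12376


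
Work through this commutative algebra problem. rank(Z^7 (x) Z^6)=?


rank(M(x)N) = rank(M)*rank(N)
7*6 = 42


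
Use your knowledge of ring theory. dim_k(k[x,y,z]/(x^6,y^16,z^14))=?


Basis: x^iy^jz^k, i<6,j<16,k<14
6*16*14=1344


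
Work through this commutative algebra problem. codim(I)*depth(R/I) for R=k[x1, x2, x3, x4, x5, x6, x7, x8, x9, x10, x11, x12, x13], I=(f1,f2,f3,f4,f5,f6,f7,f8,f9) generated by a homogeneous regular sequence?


codim=9, depth=dim(R/I)=13-9=4
Product=9*4=36


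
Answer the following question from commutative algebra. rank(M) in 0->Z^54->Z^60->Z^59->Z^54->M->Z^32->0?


Alt sum=0:
(-1)^0*54 + (-1)^1*60 + (-1)^2*59 + (-1)^3*54 + (-1)^4*? + (-1)^5*32=0
rank(M)=33


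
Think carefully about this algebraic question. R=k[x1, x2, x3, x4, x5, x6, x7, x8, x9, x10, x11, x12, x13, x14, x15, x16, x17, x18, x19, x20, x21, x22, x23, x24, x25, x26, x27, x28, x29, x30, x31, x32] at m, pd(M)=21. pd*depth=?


pd+depth=32
depth=32-21=11
pd*depth=21*11=231


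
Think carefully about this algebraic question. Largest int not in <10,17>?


gcd(10,17)=1 => F=ab-a-b=10*17-10-17=170-27=143


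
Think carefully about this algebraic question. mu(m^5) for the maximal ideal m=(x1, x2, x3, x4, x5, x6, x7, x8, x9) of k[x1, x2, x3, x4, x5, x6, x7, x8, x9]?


Graded Nakayama: mu(m^d) = dim_k (m^d/m^(d+1)) = #degree-5 monomials in 9 vars
C(n+d-1,d)=C(13,5)=1287


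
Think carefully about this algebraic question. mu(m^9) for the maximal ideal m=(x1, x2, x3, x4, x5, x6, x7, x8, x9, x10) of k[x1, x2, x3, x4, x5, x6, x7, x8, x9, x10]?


Graded Nakayama: mu(m^d) = dim_k (m^d/m^(d+1)) = #degree-9 monomials in 10 vars
C(n+d-1,d)=C(18,9)=48620


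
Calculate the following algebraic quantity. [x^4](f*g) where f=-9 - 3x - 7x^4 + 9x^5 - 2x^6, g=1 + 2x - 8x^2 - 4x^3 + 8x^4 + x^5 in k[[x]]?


[x^4] = sum a_i*b_j, i+j=4
  -9*8=-72
  -3*-4=12
  -7*1=-7
Sum=-67


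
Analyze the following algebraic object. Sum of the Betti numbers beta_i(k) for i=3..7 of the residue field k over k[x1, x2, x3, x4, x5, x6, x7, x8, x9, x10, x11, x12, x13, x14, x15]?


Koszul resolution: beta_i(k)=C(n,i), n=15
C(15,3)=455, C(15,4)=1365, C(15,5)=3003, C(15,6)=5005, C(15,7)=6435
Sum=16263


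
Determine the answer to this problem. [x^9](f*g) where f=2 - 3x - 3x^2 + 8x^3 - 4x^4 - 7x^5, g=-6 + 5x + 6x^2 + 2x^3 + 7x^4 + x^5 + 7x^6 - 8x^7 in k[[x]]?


[x^9] = sum a_i*b_j, i+j=9
  -3*-8=24
  8*7=56
  -4*1=-4
  -7*7=-49
Sum=27


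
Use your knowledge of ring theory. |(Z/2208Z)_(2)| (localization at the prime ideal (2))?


2-primary part: 2208=2^5*69
Size=2^5=32


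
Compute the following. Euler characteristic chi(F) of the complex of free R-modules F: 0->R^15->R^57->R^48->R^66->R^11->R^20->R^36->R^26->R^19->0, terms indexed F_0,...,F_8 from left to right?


chi = sum (-1)^i * rank:
(-1)^0*15=15
(-1)^1*57=-57
(-1)^2*48=48
(-1)^3*66=-66
(-1)^4*11=11
(-1)^5*20=-20
(-1)^6*36=36
(-1)^7*26=-26
(-1)^8*19=19
chi=-40


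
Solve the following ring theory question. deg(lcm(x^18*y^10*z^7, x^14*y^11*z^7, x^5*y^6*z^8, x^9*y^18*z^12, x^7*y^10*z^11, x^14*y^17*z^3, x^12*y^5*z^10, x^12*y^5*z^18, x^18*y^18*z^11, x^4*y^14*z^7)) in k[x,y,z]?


lcm = componentwise max:
x: max(18,14,5,9,7,14,12,12,18,4)=18
y: max(10,11,6,18,10,17,5,5,18,14)=18
z: max(7,7,8,12,11,3,10,18,11,7)=18
Total=18+18+18=54


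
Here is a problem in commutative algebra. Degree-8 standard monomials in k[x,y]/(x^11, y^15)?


k[x,y], I = (x^11, y^15), d = 8
Need i < 11 and d-i < 15.
Range: 0 <= i <= 8.
H(8) = 9


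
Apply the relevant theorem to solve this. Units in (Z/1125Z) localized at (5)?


Local ring = Z/125Z.
phi(125) = 5^2*(5-1) = 100


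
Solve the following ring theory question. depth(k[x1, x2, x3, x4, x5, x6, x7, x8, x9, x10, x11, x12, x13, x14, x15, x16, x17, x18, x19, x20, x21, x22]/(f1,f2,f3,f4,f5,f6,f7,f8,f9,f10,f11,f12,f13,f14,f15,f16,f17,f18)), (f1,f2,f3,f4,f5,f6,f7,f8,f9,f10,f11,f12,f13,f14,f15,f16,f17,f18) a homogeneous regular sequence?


depth(R)=22
depth(R/I)=22-18=4


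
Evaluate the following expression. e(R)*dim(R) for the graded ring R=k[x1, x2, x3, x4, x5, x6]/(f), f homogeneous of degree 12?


e(R)=deg(f)=12, dim(R)=6-1=5
e*dim=12*5=60


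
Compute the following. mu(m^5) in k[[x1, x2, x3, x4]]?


C(n+d-1,d)=C(8,5)=56


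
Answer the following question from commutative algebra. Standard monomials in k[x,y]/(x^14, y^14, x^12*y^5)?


k[x,y]/I, I = (x^14, y^14, x^12*y^5)
Rect: 14x14=196. Corner: (14-12)x(14-5)=18.
dim = 196-18 = 178


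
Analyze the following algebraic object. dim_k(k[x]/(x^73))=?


Basis: 1,x,...,x^72
dim=73


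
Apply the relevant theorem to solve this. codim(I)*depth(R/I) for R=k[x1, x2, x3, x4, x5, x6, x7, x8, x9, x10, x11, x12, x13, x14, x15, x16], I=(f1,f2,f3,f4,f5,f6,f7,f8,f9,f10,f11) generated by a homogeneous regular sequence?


codim=11, depth=dim(R/I)=16-11=5
Product=11*5=55


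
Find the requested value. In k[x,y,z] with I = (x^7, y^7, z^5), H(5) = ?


Need i<7, j<7, k<5 with i+j+k=5.
For each i, j ranges over max(0,5-i-4)..min(6,5-i):
  i=0: j in [1,5] -> 5
  i=1: j in [0,4] -> 5
  i=2: j in [0,3] -> 4
  i=3: j in [0,2] -> 3
  i=4: j in [0,1] -> 2
  i=5: j in [0,0] -> 1
H(5) = 5+5+4+3+2+1 = 20


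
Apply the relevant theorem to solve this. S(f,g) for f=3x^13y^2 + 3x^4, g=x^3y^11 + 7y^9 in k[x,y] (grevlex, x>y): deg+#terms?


LT(f)=3x^13y^2, LT(g)=x^3y^11
lcm(LM)=x^13y^11
S(f,g) (scaled by 3 to clear denominators) = y^9*f - 3x^10*g = -21x^10y^9 + 3x^4y^9
2 terms, deg 19.
19+2=21


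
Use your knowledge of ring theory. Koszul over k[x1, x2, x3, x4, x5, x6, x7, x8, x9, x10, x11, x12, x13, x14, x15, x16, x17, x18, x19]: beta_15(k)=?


C(n,i)=C(19,15)=3876


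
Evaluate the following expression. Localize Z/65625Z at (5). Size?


5-primary part: 65625=5^5*21
Size=5^5=3125


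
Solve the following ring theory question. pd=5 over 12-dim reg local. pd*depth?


pd+depth=12
depth=12-5=7
pd*depth=5*7=35


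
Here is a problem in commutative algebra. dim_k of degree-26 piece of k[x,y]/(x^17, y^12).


k[x,y], I = (x^17, y^12), d = 26
Need i < 17 and d-i < 12.
Range: 15 <= i <= 16.
H(26) = 2


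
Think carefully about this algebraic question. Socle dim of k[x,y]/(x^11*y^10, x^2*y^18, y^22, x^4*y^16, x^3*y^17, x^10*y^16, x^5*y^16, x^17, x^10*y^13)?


Socle = ann(m) = span of standard monomials u with x*u, y*u in I (staircase corners).
Redundant generators: x^5*y^16, x^10*y^16
Minimal generators: x^17, x^11*y^10, x^10*y^13, x^4*y^16, x^3*y^17, x^2*y^18, y^22
Corners: xy^21, x^2y^17, x^3y^16, x^9y^15, x^10y^12, x^16y^9
Socle dim=6


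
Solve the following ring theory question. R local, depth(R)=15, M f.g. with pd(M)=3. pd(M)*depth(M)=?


pd+depth=15
depth=15-3=12
pd*depth=3*12=36


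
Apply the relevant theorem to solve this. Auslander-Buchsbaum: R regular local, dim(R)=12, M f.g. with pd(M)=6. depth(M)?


pd+depth=depth(R)=12
depth=12-6=6


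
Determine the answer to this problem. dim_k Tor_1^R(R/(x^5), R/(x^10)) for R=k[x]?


Tor_1(R/I,R/J)=(I cap J)/IJ=(x^10)/(x^15)
dim=15-10=min(5,10)=5


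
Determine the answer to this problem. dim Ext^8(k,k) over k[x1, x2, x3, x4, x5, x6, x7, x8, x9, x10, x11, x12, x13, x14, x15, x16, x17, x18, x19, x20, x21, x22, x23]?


C(n,i)=C(23,8)=490314


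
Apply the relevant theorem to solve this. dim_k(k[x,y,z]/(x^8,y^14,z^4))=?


Basis: x^iy^jz^k, i<8,j<14,k<4
8*14*4=448


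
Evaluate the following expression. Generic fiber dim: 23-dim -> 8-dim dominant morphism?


dim(fiber)=dim(X)-dim(Y)=23-8=15


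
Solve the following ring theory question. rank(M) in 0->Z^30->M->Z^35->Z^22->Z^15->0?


Alt sum=0:
(-1)^0*30 + (-1)^1*? + (-1)^2*35 + (-1)^3*22 + (-1)^4*15=0
rank(M)=58


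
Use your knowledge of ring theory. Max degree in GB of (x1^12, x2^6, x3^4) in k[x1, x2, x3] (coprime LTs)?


Pure powers, coprime LTs => already GB.
Degrees: 12, 6, 4
Max=12


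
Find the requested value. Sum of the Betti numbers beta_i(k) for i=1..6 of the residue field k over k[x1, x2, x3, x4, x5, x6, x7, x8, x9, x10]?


Koszul resolution: beta_i(k)=C(n,i), n=10
C(10,1)=10, C(10,2)=45, C(10,3)=120, C(10,4)=210, C(10,5)=252, C(10,6)=210
Sum=847


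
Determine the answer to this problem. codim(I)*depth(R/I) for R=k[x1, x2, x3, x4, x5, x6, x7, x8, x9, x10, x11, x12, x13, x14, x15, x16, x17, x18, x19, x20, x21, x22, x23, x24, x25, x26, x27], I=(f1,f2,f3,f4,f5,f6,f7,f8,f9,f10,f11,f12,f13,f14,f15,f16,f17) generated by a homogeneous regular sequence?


codim=17, depth=dim(R/I)=27-17=10
Product=17*10=170


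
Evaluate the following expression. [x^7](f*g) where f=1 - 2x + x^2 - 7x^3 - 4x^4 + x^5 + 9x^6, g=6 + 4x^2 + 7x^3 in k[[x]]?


[x^7] = sum a_i*b_j, i+j=7
  -4*7=-28
  1*4=4
Sum=-24


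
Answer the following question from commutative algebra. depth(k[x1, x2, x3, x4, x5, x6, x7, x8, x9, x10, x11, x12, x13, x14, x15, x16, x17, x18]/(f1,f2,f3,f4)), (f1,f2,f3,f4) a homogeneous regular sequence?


depth(R)=18
depth(R/I)=18-4=14


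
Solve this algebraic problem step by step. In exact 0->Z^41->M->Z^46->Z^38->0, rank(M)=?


Alt sum=0:
(-1)^0*41 + (-1)^1*? + (-1)^2*46 + (-1)^3*38=0
rank(M)=49


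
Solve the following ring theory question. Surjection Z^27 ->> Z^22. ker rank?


rank(ker) = 27-22 = 5


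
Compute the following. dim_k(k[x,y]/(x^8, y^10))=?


Basis: x^i*y^j, i<8, j<10
8*10=80


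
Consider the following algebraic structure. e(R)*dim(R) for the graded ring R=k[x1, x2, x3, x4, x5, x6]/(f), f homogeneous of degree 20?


e(R)=deg(f)=20, dim(R)=6-1=5
e*dim=20*5=100


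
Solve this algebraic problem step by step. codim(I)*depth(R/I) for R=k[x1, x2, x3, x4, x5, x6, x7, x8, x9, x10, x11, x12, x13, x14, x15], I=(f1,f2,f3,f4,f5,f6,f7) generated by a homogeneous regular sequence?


codim=7, depth=dim(R/I)=15-7=8
Product=7*8=56


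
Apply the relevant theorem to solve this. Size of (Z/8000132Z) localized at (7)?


7-primary part: 8000132=7^6*68
Size=7^6=117649


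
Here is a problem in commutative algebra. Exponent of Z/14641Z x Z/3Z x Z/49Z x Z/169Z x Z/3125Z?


Exponent = lcm of the cyclic orders; pairwise coprime => product.
11^4*3^1*7^2*13^2*5^5=14641*3*49*169*3125=1136644884375


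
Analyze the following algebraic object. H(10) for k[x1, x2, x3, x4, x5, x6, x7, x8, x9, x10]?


C(d+n-1,n-1)=C(19,9)=92378


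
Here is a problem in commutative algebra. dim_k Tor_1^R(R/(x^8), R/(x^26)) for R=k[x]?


Tor_1(R/I,R/J)=(I cap J)/IJ=(x^26)/(x^34)
dim=34-26=min(8,26)=8


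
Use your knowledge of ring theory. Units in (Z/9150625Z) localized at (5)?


Local ring = Z/625Z.
phi(625) = 5^3*(5-1) = 500


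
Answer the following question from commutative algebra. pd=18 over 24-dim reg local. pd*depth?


pd+depth=24
depth=24-18=6
pd*depth=18*6=108


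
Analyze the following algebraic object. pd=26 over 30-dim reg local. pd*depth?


pd+depth=30
depth=30-26=4
pd*depth=26*4=104


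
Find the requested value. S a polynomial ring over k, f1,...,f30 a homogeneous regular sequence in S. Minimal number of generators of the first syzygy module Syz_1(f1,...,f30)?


Regular sequence => Koszul complex is the minimal free resolution.
Syz_1 minimally generated by Koszul relations f_i*e_j - f_j*e_i (i<j): mu(Syz_1) = beta_2 = C(m,2) = m(m-1)/2
m=30
30*29/2 = 435


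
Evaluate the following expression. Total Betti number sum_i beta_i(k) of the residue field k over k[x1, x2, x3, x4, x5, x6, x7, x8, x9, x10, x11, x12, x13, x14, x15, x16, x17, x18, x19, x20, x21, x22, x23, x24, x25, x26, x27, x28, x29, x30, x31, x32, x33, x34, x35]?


Koszul resolution: beta_i(k)=C(n,i), n=35
sum_i C(35,i) = 2^35 = 34359738368


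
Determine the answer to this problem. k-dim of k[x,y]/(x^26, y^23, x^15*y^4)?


k[x,y]/I, I = (x^26, y^23, x^15*y^4)
Rect: 26x23=598. Corner: (26-15)x(23-4)=209.
dim = 598-209 = 389


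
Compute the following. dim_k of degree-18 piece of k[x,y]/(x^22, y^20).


k[x,y], I = (x^22, y^20), d = 18
Need i < 22 and d-i < 20.
Range: 0 <= i <= 18.
H(18) = 19


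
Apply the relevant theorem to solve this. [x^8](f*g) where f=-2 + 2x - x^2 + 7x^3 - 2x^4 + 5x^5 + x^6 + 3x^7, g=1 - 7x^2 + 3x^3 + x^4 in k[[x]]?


[x^8] = sum a_i*b_j, i+j=8
  -2*1=-2
  5*3=15
  1*-7=-7
Sum=6


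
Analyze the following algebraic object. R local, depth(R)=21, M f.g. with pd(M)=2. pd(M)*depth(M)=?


pd+depth=21
depth=21-2=19
pd*depth=2*19=38


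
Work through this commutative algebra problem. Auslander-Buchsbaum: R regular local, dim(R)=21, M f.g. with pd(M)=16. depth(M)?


pd+depth=depth(R)=21
depth=21-16=5


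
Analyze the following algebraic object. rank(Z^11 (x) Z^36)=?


rank(M(x)N) = rank(M)*rank(N)
11*36 = 396


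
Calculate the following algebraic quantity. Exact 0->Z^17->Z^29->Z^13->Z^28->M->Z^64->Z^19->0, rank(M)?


Alt sum=0:
(-1)^0*17 + (-1)^1*29 + (-1)^2*13 + (-1)^3*28 + (-1)^4*? + (-1)^5*64 + (-1)^6*19=0
rank(M)=72


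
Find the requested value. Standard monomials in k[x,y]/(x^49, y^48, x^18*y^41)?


k[x,y]/I, I = (x^49, y^48, x^18*y^41)
Rect: 49x48=2352. Corner: (49-18)x(48-41)=217.
dim = 2352-217 = 2135


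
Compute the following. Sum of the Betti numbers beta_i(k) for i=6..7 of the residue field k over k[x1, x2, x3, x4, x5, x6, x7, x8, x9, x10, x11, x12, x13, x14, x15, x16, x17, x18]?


Koszul resolution: beta_i(k)=C(n,i), n=18
C(18,6)=18564, C(18,7)=31824
Sum=50388


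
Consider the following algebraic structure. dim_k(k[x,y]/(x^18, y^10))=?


Basis: x^i*y^j, i<18, j<10
18*10=180


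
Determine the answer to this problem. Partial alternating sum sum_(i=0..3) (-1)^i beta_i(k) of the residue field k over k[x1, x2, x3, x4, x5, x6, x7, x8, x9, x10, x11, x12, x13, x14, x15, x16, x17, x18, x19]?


Koszul resolution: beta_i(k)=C(n,i), n=19
sum_(i=0..p) (-1)^i C(n,i) = (-1)^p C(n-1,p)
(-1)^3*C(18,3) = (-1)^3*816 = -816


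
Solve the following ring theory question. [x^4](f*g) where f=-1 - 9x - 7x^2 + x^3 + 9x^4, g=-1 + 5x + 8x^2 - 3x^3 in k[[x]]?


[x^4] = sum a_i*b_j, i+j=4
  -9*-3=27
  -7*8=-56
  1*5=5
  9*-1=-9
Sum=-33


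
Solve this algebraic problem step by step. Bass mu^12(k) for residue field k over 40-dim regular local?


C(n,i)=C(40,12)=5586853480


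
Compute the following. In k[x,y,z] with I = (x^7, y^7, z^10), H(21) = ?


Need i<7, j<7, k<10 with i+j+k=21.
For each i, j ranges over max(0,21-i-9)..min(6,21-i):
  i=0: j in [12,6] -> 0
  i=1: j in [11,6] -> 0
  i=2: j in [10,6] -> 0
  i=3: j in [9,6] -> 0
  i=4: j in [8,6] -> 0
  i=5: j in [7,6] -> 0
  i=6: j in [6,6] -> 1
H(21) = 0+0+0+0+0+0+1 = 1


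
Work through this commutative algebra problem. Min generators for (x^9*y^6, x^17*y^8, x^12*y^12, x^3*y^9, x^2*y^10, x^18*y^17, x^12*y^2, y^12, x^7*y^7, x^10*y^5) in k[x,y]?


Remove redundant (divisible by others).
x^12*y^12 redundant.
x^18*y^17 redundant.
x^17*y^8 redundant.
Min: x^12*y^2, x^10*y^5, x^9*y^6, x^7*y^7, x^3*y^9, x^2*y^10, y^12
Count=7


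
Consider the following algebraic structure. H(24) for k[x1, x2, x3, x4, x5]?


C(d+n-1,n-1)=C(28,4)=20475


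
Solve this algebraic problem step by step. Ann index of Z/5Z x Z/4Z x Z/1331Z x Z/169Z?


Exponent = lcm of the cyclic orders; pairwise coprime => product.
5^1*2^2*11^3*13^2=5*4*1331*169=4498780


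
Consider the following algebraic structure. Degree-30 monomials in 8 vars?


C(d+n-1,n-1)=C(37,7)=10295472


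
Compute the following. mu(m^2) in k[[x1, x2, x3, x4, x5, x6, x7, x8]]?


C(n+d-1,d)=C(9,2)=36


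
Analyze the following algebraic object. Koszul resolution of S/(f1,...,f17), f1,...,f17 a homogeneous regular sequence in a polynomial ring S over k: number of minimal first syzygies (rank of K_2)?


Regular sequence => Koszul complex is the minimal free resolution.
Syz_1 minimally generated by Koszul relations f_i*e_j - f_j*e_i (i<j): mu(Syz_1) = beta_2 = C(m,2) = m(m-1)/2
m=17
17*16/2 = 136


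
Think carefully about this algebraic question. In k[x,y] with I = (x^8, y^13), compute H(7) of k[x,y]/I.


k[x,y], I = (x^8, y^13), d = 7
Need i < 8 and d-i < 13.
Range: 0 <= i <= 7.
H(7) = 8


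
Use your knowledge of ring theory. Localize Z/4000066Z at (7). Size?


7-primary part: 4000066=7^6*34
Size=7^6=117649


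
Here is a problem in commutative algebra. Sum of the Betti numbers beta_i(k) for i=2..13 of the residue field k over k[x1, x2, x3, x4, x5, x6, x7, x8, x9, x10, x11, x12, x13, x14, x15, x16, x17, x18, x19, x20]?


Koszul resolution: beta_i(k)=C(n,i), n=20
C(20,2)=190, C(20,3)=1140, C(20,4)=4845, C(20,5)=15504, C(20,6)=38760, C(20,7)=77520, C(20,8)=125970, C(20,9)=167960, C(20,10)=184756, C(20,11)=167960, C(20,12)=125970, C(20,13)=77520
Sum=988095


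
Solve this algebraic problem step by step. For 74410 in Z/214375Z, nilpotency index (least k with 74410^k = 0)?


74410^k mod 214375:
k=1: 74410
k=2: 184975
k=3: 42875
k=4: 0
First zero at k = 4


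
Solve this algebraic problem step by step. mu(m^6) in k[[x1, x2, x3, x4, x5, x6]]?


C(n+d-1,d)=C(11,6)=462


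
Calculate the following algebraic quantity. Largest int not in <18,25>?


gcd(18,25)=1 => F=ab-a-b=18*25-18-25=450-43=407


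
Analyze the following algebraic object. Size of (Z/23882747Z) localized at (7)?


7-primary part: 23882747=7^7*29
Size=7^7=823543


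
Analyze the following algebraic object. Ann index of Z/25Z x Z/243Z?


Exponent = lcm of the cyclic orders; pairwise coprime => product.
5^2*3^5=25*243=6075


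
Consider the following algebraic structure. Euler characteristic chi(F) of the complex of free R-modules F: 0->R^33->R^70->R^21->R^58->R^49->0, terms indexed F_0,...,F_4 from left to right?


chi = sum (-1)^i * rank:
(-1)^0*33=33
(-1)^1*70=-70
(-1)^2*21=21
(-1)^3*58=-58
(-1)^4*49=49
chi=-25


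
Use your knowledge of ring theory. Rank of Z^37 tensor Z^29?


rank(M(x)N) = rank(M)*rank(N)
37*29 = 1073


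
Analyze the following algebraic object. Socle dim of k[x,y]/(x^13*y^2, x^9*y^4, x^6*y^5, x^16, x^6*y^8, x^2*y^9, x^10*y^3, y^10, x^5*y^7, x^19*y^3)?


Socle = ann(m) = span of standard monomials u with x*u, y*u in I (staircase corners).
Redundant generators: x^19*y^3, x^6*y^8
Minimal generators: x^16, x^13*y^2, x^10*y^3, x^9*y^4, x^6*y^5, x^5*y^7, x^2*y^9, y^10
Corners: xy^9, x^4y^8, x^5y^6, x^8y^4, x^9y^3, x^12y^2, x^15y
Socle dim=7


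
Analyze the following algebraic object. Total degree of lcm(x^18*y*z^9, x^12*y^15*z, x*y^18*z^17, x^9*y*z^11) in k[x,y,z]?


lcm = componentwise max:
x: max(18,12,1,9)=18
y: max(1,15,18,1)=18
z: max(9,1,17,11)=17
Total=18+18+17=53


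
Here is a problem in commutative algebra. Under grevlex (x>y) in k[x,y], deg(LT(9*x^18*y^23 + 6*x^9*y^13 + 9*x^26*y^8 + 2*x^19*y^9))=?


LT: 9*x^18*y^23
deg_x=18, deg_y=23
Total=18+23=41


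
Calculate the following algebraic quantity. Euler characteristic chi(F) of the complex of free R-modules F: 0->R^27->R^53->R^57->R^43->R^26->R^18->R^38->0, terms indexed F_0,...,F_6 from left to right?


chi = sum (-1)^i * rank:
(-1)^0*27=27
(-1)^1*53=-53
(-1)^2*57=57
(-1)^3*43=-43
(-1)^4*26=26
(-1)^5*18=-18
(-1)^6*38=38
chi=34


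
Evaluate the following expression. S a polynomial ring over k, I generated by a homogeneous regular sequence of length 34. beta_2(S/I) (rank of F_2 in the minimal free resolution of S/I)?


Regular sequence => Koszul complex is the minimal free resolution.
Syz_1 minimally generated by Koszul relations f_i*e_j - f_j*e_i (i<j): mu(Syz_1) = beta_2 = C(m,2) = m(m-1)/2
m=34
34*33/2 = 561


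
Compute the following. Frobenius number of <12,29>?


gcd(12,29)=1 => F=ab-a-b=12*29-12-29=348-41=307


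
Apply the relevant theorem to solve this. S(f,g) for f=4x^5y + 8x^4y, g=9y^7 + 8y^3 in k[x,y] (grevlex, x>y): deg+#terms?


LT(f)=4x^5y, LT(g)=9y^7
lcm(LM)=x^5y^7
S(f,g) (scaled by 36 to clear denominators) = 9y^6*f - 4x^5*g = 72x^4y^7 - 32x^5y^3
2 terms, deg 11.
11+2=13


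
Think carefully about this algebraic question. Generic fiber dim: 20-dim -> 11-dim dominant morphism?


dim(fiber)=dim(X)-dim(Y)=20-11=9


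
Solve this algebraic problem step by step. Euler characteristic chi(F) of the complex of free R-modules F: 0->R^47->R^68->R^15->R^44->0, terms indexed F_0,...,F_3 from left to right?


chi = sum (-1)^i * rank:
(-1)^0*47=47
(-1)^1*68=-68
(-1)^2*15=15
(-1)^3*44=-44
chi=-50


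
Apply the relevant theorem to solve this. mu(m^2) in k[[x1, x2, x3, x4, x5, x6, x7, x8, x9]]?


C(n+d-1,d)=C(10,2)=45


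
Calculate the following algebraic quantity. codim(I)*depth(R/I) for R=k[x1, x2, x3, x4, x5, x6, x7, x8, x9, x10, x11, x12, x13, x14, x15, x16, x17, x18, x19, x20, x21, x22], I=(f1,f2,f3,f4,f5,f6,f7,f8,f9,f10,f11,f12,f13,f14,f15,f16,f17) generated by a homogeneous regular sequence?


codim=17, depth=dim(R/I)=22-17=5
Product=17*5=85


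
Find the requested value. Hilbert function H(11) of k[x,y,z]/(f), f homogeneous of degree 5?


C(13,2)-C(8,2)=78-28=50


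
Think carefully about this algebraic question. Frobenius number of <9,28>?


gcd(9,28)=1 => F=ab-a-b=9*28-9-28=252-37=215


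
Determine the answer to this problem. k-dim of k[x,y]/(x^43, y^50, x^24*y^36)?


k[x,y]/I, I = (x^43, y^50, x^24*y^36)
Rect: 43x50=2150. Corner: (43-24)x(50-36)=266.
dim = 2150-266 = 1884


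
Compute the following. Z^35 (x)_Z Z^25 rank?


rank(M(x)N) = rank(M)*rank(N)
35*25 = 875


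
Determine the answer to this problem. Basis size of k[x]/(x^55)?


Basis: 1,x,...,x^54
dim=55


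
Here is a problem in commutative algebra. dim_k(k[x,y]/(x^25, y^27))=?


Basis: x^i*y^j, i<25, j<27
25*27=675


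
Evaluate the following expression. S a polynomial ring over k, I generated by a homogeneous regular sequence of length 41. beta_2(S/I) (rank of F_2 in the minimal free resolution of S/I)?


Regular sequence => Koszul complex is the minimal free resolution.
Syz_1 minimally generated by Koszul relations f_i*e_j - f_j*e_i (i<j): mu(Syz_1) = beta_2 = C(m,2) = m(m-1)/2
m=41
41*40/2 = 820


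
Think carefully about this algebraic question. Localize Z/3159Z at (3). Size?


3-primary part: 3159=3^5*13
Size=3^5=243


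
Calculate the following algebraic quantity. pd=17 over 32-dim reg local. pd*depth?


pd+depth=32
depth=32-17=15
pd*depth=17*15=255


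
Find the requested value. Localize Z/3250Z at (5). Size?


5-primary part: 3250=5^3*26
Size=5^3=125


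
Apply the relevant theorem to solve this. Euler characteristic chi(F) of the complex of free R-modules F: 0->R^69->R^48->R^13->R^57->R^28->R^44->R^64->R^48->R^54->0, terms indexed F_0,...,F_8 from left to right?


chi = sum (-1)^i * rank:
(-1)^0*69=69
(-1)^1*48=-48
(-1)^2*13=13
(-1)^3*57=-57
(-1)^4*28=28
(-1)^5*44=-44
(-1)^6*64=64
(-1)^7*48=-48
(-1)^8*54=54
chi=31


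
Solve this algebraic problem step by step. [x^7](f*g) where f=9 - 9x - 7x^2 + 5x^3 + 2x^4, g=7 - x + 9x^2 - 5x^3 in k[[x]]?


[x^7] = sum a_i*b_j, i+j=7
  2*-5=-10
Sum=-10


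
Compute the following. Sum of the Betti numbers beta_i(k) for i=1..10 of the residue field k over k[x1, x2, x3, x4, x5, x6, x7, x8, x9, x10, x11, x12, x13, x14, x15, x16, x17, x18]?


Koszul resolution: beta_i(k)=C(n,i), n=18
C(18,1)=18, C(18,2)=153, C(18,3)=816, C(18,4)=3060, C(18,5)=8568, C(18,6)=18564, C(18,7)=31824, C(18,8)=43758, C(18,9)=48620, C(18,10)=43758
Sum=199139


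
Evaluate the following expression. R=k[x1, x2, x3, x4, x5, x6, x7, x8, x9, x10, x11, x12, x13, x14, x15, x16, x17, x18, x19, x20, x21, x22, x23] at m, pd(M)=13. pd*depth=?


pd+depth=23
depth=23-13=10
pd*depth=13*10=130


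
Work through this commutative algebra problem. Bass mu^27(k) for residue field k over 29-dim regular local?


C(n,i)=C(29,27)=406


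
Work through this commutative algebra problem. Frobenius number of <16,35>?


gcd(16,35)=1 => F=ab-a-b=16*35-16-35=560-51=509


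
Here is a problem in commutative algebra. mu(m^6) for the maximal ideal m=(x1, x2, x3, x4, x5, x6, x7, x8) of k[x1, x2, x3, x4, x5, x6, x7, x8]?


Graded Nakayama: mu(m^d) = dim_k (m^d/m^(d+1)) = #degree-6 monomials in 8 vars
C(n+d-1,d)=C(13,6)=1716


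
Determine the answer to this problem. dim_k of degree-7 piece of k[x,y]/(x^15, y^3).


k[x,y], I = (x^15, y^3), d = 7
Need i < 15 and d-i < 3.
Range: 5 <= i <= 7.
H(7) = 3


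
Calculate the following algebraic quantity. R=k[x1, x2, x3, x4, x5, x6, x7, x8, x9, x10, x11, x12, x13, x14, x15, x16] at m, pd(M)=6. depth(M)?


pd+depth=depth(R)=16
depth=16-6=10


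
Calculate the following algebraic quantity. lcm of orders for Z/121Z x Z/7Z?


Exponent = lcm of the cyclic orders; pairwise coprime => product.
11^2*7^1=121*7=847


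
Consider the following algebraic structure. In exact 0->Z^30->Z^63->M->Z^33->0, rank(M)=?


Alt sum=0:
(-1)^0*30 + (-1)^1*63 + (-1)^2*? + (-1)^3*33=0
rank(M)=66


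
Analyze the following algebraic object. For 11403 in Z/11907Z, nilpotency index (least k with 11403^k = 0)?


11403^k mod 11907:
k=1: 11403
k=2: 3969
k=3: 0
First zero at k = 3


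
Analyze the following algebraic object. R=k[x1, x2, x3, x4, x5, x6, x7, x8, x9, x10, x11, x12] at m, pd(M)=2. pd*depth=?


pd+depth=12
depth=12-2=10
pd*depth=2*10=20


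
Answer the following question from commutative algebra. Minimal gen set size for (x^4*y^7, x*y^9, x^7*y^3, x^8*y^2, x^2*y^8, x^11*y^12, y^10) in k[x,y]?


Remove redundant (divisible by others).
x^11*y^12 redundant.
Min: x^8*y^2, x^7*y^3, x^4*y^7, x^2*y^8, x*y^9, y^10
Count=6


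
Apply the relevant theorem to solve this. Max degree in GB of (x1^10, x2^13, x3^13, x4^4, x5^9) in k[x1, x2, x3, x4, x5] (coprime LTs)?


Pure powers, coprime LTs => already GB.
Degrees: 10, 13, 13, 4, 9
Max=13


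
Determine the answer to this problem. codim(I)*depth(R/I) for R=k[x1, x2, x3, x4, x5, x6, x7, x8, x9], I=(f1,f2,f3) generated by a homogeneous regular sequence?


codim=3, depth=dim(R/I)=9-3=6
Product=3*6=18


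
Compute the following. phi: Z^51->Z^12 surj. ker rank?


rank(ker) = 51-12 = 39


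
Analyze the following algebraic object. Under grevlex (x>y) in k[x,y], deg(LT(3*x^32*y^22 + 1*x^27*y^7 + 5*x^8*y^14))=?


LT: 3*x^32*y^22
deg_x=32, deg_y=22
Total=32+22=54


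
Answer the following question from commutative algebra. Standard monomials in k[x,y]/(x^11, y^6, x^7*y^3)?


k[x,y]/I, I = (x^11, y^6, x^7*y^3)
Rect: 11x6=66. Corner: (11-7)x(6-3)=12.
dim = 66-12 = 54


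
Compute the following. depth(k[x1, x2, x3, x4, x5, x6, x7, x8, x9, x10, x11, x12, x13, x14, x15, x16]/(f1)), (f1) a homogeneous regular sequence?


depth(R)=16
depth(R/I)=16-1=15


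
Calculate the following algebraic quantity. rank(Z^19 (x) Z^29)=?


rank(M(x)N) = rank(M)*rank(N)
19*29 = 551


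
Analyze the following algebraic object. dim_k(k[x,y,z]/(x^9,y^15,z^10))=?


Basis: x^iy^jz^k, i<9,j<15,k<10
9*15*10=1350


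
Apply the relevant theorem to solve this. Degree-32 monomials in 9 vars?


C(d+n-1,n-1)=C(40,8)=76904685


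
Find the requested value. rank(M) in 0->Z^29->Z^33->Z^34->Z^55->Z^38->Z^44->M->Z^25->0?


Alt sum=0:
(-1)^0*29 + (-1)^1*33 + (-1)^2*34 + (-1)^3*55 + (-1)^4*38 + (-1)^5*44 + (-1)^6*? + (-1)^7*25=0
rank(M)=56


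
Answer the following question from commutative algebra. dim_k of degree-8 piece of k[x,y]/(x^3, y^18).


k[x,y], I = (x^3, y^18), d = 8
Need i < 3 and d-i < 18.
Range: 0 <= i <= 2.
H(8) = 3


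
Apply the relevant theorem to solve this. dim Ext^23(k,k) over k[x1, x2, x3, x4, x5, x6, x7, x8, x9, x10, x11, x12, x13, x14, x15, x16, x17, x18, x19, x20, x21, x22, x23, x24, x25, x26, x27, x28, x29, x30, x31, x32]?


C(n,i)=C(32,23)=28048800


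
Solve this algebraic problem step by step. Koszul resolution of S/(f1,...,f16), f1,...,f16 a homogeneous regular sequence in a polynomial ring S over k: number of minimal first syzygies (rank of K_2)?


Regular sequence => Koszul complex is the minimal free resolution.
Syz_1 minimally generated by Koszul relations f_i*e_j - f_j*e_i (i<j): mu(Syz_1) = beta_2 = C(m,2) = m(m-1)/2
m=16
16*15/2 = 120


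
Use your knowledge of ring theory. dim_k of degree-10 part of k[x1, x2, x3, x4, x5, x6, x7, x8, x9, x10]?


C(d+n-1,n-1)=C(19,9)=92378


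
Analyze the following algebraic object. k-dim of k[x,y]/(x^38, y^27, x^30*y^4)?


k[x,y]/I, I = (x^38, y^27, x^30*y^4)
Rect: 38x27=1026. Corner: (38-30)x(27-4)=184.
dim = 1026-184 = 842


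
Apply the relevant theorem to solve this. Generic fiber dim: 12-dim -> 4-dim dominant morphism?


dim(fiber)=dim(X)-dim(Y)=12-4=8


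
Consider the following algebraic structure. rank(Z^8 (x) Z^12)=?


rank(M(x)N) = rank(M)*rank(N)
8*12 = 96


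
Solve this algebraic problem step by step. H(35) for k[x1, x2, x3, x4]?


C(d+n-1,n-1)=C(38,3)=8436


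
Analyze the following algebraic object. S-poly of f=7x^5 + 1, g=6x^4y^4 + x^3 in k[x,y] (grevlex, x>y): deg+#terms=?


LT(f)=7x^5, LT(g)=6x^4y^4
lcm(LM)=x^5y^4
S(f,g) (scaled by 42 to clear denominators) = 6y^4*f - 7x*g = -7x^4 + 6y^4
2 terms, deg 4.
4+2=6


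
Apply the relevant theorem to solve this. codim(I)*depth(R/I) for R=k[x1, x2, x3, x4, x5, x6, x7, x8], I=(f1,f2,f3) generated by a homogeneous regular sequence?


codim=3, depth=dim(R/I)=8-3=5
Product=3*5=15


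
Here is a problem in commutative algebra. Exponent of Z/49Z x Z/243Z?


Exponent = lcm of the cyclic orders; pairwise coprime => product.
7^2*3^5=49*243=11907


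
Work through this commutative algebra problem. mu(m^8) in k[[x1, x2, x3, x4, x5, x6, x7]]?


C(n+d-1,d)=C(14,8)=3003


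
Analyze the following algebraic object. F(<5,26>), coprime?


gcd(5,26)=1 => F=ab-a-b=5*26-5-26=130-31=99


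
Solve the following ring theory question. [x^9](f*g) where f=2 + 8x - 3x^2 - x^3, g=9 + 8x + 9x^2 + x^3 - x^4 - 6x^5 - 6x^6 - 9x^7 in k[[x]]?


[x^9] = sum a_i*b_j, i+j=9
  -3*-9=27
  -1*-6=6
Sum=33


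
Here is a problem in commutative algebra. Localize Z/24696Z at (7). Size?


7-primary part: 24696=7^3*72
Size=7^3=343


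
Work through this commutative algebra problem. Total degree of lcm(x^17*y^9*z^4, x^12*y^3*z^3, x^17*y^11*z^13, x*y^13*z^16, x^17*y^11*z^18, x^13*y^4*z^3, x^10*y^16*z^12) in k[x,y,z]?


lcm = componentwise max:
x: max(17,12,17,1,17,13,10)=17
y: max(9,3,11,13,11,4,16)=16
z: max(4,3,13,16,18,3,12)=18
Total=17+16+18=51


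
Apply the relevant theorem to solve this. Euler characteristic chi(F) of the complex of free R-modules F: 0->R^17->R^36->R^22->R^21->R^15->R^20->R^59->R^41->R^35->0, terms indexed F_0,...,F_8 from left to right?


chi = sum (-1)^i * rank:
(-1)^0*17=17
(-1)^1*36=-36
(-1)^2*22=22
(-1)^3*21=-21
(-1)^4*15=15
(-1)^5*20=-20
(-1)^6*59=59
(-1)^7*41=-41
(-1)^8*35=35
chi=30


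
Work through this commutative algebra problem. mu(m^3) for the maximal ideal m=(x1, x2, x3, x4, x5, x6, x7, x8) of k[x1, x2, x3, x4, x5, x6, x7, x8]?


Graded Nakayama: mu(m^d) = dim_k (m^d/m^(d+1)) = #degree-3 monomials in 8 vars
C(n+d-1,d)=C(10,3)=120


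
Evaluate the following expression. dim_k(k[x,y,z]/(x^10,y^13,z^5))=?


Basis: x^iy^jz^k, i<10,j<13,k<5
10*13*5=650


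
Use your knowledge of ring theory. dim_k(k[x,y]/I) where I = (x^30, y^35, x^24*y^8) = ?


k[x,y]/I, I = (x^30, y^35, x^24*y^8)
Rect: 30x35=1050. Corner: (30-24)x(35-8)=162.
dim = 1050-162 = 888


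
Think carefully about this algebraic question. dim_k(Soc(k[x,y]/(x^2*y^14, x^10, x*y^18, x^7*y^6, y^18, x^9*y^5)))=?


Socle = ann(m) = span of standard monomials u with x*u, y*u in I (staircase corners).
Redundant generators: x*y^18
Minimal generators: x^10, x^9*y^5, x^7*y^6, x^2*y^14, y^18
Corners: xy^17, x^6y^13, x^8y^5, x^9y^4
Socle dim=4


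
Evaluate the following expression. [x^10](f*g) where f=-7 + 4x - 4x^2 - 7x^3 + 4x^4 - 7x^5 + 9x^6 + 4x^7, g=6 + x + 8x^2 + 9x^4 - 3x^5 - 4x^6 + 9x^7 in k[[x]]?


[x^10] = sum a_i*b_j, i+j=10
  -7*9=-63
  4*-4=-16
  -7*-3=21
  9*9=81
Sum=23
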